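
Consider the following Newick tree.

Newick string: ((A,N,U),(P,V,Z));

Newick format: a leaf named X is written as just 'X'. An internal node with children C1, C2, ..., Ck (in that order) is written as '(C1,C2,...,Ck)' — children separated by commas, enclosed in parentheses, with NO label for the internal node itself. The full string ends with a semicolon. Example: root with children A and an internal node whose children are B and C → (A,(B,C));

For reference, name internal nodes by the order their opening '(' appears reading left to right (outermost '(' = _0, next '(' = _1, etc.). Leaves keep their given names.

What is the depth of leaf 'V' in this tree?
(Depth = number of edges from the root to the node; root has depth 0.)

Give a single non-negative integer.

Answer: 2

Derivation:
Newick: ((A,N,U),(P,V,Z));
Naming internals by '(' encounter order: outermost '(' = _0, next = _1, ...
Query node: V
Path from root: _0 -> _2 -> V
Depth of V: 2 (number of edges from root)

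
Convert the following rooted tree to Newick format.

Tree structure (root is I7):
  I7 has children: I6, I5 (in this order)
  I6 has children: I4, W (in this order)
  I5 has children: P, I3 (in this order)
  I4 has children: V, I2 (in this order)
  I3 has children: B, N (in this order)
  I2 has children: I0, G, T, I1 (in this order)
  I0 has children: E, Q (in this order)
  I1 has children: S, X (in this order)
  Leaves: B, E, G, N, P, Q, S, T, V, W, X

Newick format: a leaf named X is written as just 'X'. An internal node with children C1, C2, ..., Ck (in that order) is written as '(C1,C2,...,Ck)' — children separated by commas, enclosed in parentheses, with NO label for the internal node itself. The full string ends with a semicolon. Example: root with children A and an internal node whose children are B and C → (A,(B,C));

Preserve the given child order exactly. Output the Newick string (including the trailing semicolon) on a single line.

Answer: (((V,((E,Q),G,T,(S,X))),W),(P,(B,N)));

Derivation:
internal I7 with children ['I6', 'I5']
  internal I6 with children ['I4', 'W']
    internal I4 with children ['V', 'I2']
      leaf 'V' → 'V'
      internal I2 with children ['I0', 'G', 'T', 'I1']
        internal I0 with children ['E', 'Q']
          leaf 'E' → 'E'
          leaf 'Q' → 'Q'
        → '(E,Q)'
        leaf 'G' → 'G'
        leaf 'T' → 'T'
        internal I1 with children ['S', 'X']
          leaf 'S' → 'S'
          leaf 'X' → 'X'
        → '(S,X)'
      → '((E,Q),G,T,(S,X))'
    → '(V,((E,Q),G,T,(S,X)))'
    leaf 'W' → 'W'
  → '((V,((E,Q),G,T,(S,X))),W)'
  internal I5 with children ['P', 'I3']
    leaf 'P' → 'P'
    internal I3 with children ['B', 'N']
      leaf 'B' → 'B'
      leaf 'N' → 'N'
    → '(B,N)'
  → '(P,(B,N))'
→ '(((V,((E,Q),G,T,(S,X))),W),(P,(B,N)))'
Final: (((V,((E,Q),G,T,(S,X))),W),(P,(B,N)));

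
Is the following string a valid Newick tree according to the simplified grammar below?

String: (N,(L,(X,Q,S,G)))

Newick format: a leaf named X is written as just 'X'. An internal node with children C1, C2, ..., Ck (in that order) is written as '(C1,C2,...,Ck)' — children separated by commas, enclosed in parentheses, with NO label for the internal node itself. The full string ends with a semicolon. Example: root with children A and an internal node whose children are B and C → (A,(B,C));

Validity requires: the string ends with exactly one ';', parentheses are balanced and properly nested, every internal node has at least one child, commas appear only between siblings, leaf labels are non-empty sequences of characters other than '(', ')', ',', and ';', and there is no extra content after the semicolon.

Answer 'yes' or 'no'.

Input: (N,(L,(X,Q,S,G)))
Paren balance: 3 '(' vs 3 ')' OK
Ends with single ';': False
Full parse: FAILS (must end with ;)
Valid: False

Answer: no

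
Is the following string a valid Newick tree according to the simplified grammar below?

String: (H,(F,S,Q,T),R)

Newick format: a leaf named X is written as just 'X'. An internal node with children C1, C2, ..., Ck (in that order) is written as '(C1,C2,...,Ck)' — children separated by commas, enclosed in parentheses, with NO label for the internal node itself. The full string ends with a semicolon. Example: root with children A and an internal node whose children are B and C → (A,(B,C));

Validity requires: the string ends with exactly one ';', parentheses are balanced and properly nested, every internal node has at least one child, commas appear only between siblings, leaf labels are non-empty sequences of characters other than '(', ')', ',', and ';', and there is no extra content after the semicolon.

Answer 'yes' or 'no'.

Answer: no

Derivation:
Input: (H,(F,S,Q,T),R)
Paren balance: 2 '(' vs 2 ')' OK
Ends with single ';': False
Full parse: FAILS (must end with ;)
Valid: False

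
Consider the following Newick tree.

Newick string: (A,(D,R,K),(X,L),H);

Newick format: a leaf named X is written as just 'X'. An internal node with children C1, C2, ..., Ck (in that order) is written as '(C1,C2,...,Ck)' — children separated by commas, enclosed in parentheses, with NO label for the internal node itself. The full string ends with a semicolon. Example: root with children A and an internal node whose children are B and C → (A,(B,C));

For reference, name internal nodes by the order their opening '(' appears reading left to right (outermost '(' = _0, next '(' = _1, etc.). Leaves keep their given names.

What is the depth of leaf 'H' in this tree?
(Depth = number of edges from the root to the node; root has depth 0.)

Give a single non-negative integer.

Answer: 1

Derivation:
Newick: (A,(D,R,K),(X,L),H);
Naming internals by '(' encounter order: outermost '(' = _0, next = _1, ...
Query node: H
Path from root: _0 -> H
Depth of H: 1 (number of edges from root)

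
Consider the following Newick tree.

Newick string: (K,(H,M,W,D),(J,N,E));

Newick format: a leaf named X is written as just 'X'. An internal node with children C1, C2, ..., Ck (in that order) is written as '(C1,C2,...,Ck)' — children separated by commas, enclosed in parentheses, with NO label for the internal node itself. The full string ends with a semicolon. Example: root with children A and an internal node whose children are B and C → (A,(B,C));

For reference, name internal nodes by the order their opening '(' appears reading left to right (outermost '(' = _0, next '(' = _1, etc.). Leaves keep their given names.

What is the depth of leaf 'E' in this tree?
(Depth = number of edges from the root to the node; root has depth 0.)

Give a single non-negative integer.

Newick: (K,(H,M,W,D),(J,N,E));
Naming internals by '(' encounter order: outermost '(' = _0, next = _1, ...
Query node: E
Path from root: _0 -> _2 -> E
Depth of E: 2 (number of edges from root)

Answer: 2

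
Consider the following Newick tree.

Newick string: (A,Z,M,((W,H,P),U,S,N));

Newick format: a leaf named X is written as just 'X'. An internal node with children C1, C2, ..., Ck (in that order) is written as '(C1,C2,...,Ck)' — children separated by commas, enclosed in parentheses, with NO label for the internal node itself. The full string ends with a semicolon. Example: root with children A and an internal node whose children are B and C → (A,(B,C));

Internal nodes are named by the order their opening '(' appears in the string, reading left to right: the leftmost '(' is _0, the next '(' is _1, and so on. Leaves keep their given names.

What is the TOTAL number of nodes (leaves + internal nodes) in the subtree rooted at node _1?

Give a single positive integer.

Answer: 8

Derivation:
Newick: (A,Z,M,((W,H,P),U,S,N));
Locate _1: it is the '(' at position 7 (the 2nd '(' reading left to right).
Query: subtree rooted at _1
_1: subtree_size = 1 + 7
  _2: subtree_size = 1 + 3
    W: subtree_size = 1 + 0
    H: subtree_size = 1 + 0
    P: subtree_size = 1 + 0
  U: subtree_size = 1 + 0
  S: subtree_size = 1 + 0
  N: subtree_size = 1 + 0
Total subtree size of _1: 8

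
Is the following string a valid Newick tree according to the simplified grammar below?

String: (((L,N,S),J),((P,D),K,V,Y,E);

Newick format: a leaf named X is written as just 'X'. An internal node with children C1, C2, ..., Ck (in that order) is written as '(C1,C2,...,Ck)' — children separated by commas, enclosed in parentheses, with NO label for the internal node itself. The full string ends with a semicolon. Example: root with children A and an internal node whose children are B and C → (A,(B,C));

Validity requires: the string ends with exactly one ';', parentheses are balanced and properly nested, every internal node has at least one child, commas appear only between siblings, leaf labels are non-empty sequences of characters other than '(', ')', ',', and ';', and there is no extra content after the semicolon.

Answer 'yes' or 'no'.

Input: (((L,N,S),J),((P,D),K,V,Y,E);
Paren balance: 5 '(' vs 4 ')' MISMATCH
Ends with single ';': True
Full parse: FAILS (expected , or ) at pos 28)
Valid: False

Answer: no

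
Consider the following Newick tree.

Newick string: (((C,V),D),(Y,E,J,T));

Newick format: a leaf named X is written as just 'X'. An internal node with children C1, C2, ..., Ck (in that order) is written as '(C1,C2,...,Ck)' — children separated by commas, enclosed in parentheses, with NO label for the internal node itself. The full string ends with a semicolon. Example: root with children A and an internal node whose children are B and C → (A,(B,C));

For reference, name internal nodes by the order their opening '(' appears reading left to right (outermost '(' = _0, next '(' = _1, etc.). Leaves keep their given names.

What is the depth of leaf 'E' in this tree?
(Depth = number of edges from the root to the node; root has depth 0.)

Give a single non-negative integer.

Newick: (((C,V),D),(Y,E,J,T));
Naming internals by '(' encounter order: outermost '(' = _0, next = _1, ...
Query node: E
Path from root: _0 -> _3 -> E
Depth of E: 2 (number of edges from root)

Answer: 2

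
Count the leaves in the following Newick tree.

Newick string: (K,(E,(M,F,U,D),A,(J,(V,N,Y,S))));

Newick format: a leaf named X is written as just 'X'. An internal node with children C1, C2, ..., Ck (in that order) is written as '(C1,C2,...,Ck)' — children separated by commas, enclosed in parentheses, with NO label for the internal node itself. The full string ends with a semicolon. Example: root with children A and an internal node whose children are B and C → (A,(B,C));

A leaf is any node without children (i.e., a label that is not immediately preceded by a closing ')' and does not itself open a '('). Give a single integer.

Answer: 12

Derivation:
Newick: (K,(E,(M,F,U,D),A,(J,(V,N,Y,S))));
Scan left-to-right; a leaf is any maximal label run not followed by '(':
  pos 1: leaf 'K' → count = 1
  pos 4: leaf 'E' → count = 2
  pos 7: leaf 'M' → count = 3
  pos 9: leaf 'F' → count = 4
  pos 11: leaf 'U' → count = 5
  pos 13: leaf 'D' → count = 6
  pos 16: leaf 'A' → count = 7
  pos 19: leaf 'J' → count = 8
  pos 22: leaf 'V' → count = 9
  pos 24: leaf 'N' → count = 10
  pos 26: leaf 'Y' → count = 11
  pos 28: leaf 'S' → count = 12
Total leaves: 12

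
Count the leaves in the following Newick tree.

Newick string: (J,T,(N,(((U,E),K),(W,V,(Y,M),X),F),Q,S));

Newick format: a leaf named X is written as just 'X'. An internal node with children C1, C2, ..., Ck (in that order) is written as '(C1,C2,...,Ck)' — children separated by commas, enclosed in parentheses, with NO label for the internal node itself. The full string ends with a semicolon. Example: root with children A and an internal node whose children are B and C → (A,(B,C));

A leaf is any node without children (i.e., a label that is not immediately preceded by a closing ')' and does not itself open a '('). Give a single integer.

Answer: 14

Derivation:
Newick: (J,T,(N,(((U,E),K),(W,V,(Y,M),X),F),Q,S));
Scan left-to-right; a leaf is any maximal label run not followed by '(':
  pos 1: leaf 'J' → count = 1
  pos 3: leaf 'T' → count = 2
  pos 6: leaf 'N' → count = 3
  pos 11: leaf 'U' → count = 4
  pos 13: leaf 'E' → count = 5
  pos 16: leaf 'K' → count = 6
  pos 20: leaf 'W' → count = 7
  pos 22: leaf 'V' → count = 8
  pos 25: leaf 'Y' → count = 9
  pos 27: leaf 'M' → count = 10
  pos 30: leaf 'X' → count = 11
  pos 33: leaf 'F' → count = 12
  pos 36: leaf 'Q' → count = 13
  pos 38: leaf 'S' → count = 14
Total leaves: 14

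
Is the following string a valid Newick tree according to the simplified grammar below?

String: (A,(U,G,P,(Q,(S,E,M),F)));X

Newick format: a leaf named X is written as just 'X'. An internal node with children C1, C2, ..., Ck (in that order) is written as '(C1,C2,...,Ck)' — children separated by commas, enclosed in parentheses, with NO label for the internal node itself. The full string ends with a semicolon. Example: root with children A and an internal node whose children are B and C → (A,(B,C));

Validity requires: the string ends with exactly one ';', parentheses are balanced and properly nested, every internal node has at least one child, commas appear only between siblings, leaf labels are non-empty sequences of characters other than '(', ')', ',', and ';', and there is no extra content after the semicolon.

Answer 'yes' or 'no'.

Answer: no

Derivation:
Input: (A,(U,G,P,(Q,(S,E,M),F)));X
Paren balance: 4 '(' vs 4 ')' OK
Ends with single ';': False
Full parse: FAILS (must end with ;)
Valid: False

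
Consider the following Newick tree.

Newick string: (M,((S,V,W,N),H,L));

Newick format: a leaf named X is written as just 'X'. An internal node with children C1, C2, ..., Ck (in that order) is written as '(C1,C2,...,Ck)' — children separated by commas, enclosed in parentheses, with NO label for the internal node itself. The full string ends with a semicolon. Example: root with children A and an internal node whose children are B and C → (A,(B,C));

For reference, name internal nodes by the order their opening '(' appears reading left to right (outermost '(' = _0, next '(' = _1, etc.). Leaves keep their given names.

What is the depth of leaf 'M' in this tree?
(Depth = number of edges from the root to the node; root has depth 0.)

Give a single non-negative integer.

Newick: (M,((S,V,W,N),H,L));
Naming internals by '(' encounter order: outermost '(' = _0, next = _1, ...
Query node: M
Path from root: _0 -> M
Depth of M: 1 (number of edges from root)

Answer: 1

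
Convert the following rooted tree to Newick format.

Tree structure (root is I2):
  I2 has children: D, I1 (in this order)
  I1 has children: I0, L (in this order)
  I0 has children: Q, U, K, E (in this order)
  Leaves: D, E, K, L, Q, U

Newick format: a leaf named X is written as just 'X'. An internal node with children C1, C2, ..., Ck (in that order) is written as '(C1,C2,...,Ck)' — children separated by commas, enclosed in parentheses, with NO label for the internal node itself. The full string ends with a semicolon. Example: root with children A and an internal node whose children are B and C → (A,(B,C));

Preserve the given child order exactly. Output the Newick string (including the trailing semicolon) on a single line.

Answer: (D,((Q,U,K,E),L));

Derivation:
internal I2 with children ['D', 'I1']
  leaf 'D' → 'D'
  internal I1 with children ['I0', 'L']
    internal I0 with children ['Q', 'U', 'K', 'E']
      leaf 'Q' → 'Q'
      leaf 'U' → 'U'
      leaf 'K' → 'K'
      leaf 'E' → 'E'
    → '(Q,U,K,E)'
    leaf 'L' → 'L'
  → '((Q,U,K,E),L)'
→ '(D,((Q,U,K,E),L))'
Final: (D,((Q,U,K,E),L));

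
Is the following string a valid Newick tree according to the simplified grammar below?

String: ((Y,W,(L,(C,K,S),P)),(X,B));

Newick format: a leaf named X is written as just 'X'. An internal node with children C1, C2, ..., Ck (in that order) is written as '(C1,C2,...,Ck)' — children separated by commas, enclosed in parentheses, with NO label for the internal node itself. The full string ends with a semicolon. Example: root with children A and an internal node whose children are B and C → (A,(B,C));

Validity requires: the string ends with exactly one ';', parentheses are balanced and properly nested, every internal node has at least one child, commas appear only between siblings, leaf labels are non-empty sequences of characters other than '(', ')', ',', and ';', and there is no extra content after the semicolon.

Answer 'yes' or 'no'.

Input: ((Y,W,(L,(C,K,S),P)),(X,B));
Paren balance: 5 '(' vs 5 ')' OK
Ends with single ';': True
Full parse: OK
Valid: True

Answer: yes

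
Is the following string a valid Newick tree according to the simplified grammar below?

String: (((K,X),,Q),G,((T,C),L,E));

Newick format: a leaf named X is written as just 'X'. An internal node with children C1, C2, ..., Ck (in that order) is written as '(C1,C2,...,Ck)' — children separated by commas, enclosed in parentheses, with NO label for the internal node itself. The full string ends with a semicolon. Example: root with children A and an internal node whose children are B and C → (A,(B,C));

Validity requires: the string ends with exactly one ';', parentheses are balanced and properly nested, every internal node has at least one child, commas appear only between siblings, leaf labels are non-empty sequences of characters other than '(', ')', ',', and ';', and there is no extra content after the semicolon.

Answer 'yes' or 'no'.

Answer: no

Derivation:
Input: (((K,X),,Q),G,((T,C),L,E));
Paren balance: 5 '(' vs 5 ')' OK
Ends with single ';': True
Full parse: FAILS (empty leaf label at pos 8)
Valid: False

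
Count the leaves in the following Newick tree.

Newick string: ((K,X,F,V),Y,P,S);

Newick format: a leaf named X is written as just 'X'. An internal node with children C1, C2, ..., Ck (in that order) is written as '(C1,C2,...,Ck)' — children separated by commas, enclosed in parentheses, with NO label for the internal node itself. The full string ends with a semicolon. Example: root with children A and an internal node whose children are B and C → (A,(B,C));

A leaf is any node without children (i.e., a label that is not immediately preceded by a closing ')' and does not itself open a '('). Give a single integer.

Newick: ((K,X,F,V),Y,P,S);
Scan left-to-right; a leaf is any maximal label run not followed by '(':
  pos 2: leaf 'K' → count = 1
  pos 4: leaf 'X' → count = 2
  pos 6: leaf 'F' → count = 3
  pos 8: leaf 'V' → count = 4
  pos 11: leaf 'Y' → count = 5
  pos 13: leaf 'P' → count = 6
  pos 15: leaf 'S' → count = 7
Total leaves: 7

Answer: 7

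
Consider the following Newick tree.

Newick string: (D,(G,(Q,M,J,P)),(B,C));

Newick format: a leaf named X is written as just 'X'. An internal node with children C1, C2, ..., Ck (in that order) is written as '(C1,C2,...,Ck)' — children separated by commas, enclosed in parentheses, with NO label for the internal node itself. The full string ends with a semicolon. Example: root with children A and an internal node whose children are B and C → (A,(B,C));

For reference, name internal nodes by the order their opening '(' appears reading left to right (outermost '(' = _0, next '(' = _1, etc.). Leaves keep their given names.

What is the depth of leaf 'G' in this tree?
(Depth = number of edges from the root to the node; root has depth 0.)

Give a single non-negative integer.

Answer: 2

Derivation:
Newick: (D,(G,(Q,M,J,P)),(B,C));
Naming internals by '(' encounter order: outermost '(' = _0, next = _1, ...
Query node: G
Path from root: _0 -> _1 -> G
Depth of G: 2 (number of edges from root)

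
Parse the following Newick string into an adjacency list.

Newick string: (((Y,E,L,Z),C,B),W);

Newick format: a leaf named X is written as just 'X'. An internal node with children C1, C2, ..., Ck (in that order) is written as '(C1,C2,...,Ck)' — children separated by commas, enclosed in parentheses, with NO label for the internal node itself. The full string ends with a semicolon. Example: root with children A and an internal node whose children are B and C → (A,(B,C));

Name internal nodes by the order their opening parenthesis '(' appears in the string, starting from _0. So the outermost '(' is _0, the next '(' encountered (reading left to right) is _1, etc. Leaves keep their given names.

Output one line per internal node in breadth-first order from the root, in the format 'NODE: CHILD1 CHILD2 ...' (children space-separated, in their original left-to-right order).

Answer: _0: _1 W
_1: _2 C B
_2: Y E L Z

Derivation:
Input: (((Y,E,L,Z),C,B),W);
Scanning left-to-right, naming '(' by encounter order:
  pos 0: '(' -> open internal node _0 (depth 1)
  pos 1: '(' -> open internal node _1 (depth 2)
  pos 2: '(' -> open internal node _2 (depth 3)
  pos 10: ')' -> close internal node _2 (now at depth 2)
  pos 15: ')' -> close internal node _1 (now at depth 1)
  pos 18: ')' -> close internal node _0 (now at depth 0)
Total internal nodes: 3
BFS adjacency from root:
  _0: _1 W
  _1: _2 C B
  _2: Y E L Z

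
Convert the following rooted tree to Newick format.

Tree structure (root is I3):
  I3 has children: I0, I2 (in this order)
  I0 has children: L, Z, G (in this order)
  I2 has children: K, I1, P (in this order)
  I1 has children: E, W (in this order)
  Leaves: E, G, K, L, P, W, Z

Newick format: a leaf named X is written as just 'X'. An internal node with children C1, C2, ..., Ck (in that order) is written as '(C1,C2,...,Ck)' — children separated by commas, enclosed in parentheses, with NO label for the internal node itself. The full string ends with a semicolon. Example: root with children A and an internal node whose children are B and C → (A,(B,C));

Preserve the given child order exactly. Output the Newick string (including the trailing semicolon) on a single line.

Answer: ((L,Z,G),(K,(E,W),P));

Derivation:
internal I3 with children ['I0', 'I2']
  internal I0 with children ['L', 'Z', 'G']
    leaf 'L' → 'L'
    leaf 'Z' → 'Z'
    leaf 'G' → 'G'
  → '(L,Z,G)'
  internal I2 with children ['K', 'I1', 'P']
    leaf 'K' → 'K'
    internal I1 with children ['E', 'W']
      leaf 'E' → 'E'
      leaf 'W' → 'W'
    → '(E,W)'
    leaf 'P' → 'P'
  → '(K,(E,W),P)'
→ '((L,Z,G),(K,(E,W),P))'
Final: ((L,Z,G),(K,(E,W),P));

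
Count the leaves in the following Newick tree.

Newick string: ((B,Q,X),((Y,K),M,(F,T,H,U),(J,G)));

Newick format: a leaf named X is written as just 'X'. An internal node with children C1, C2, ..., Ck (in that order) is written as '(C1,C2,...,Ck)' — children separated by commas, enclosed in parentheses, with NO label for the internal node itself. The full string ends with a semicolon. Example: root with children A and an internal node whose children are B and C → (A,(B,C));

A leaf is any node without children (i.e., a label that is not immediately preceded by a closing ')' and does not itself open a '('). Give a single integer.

Answer: 12

Derivation:
Newick: ((B,Q,X),((Y,K),M,(F,T,H,U),(J,G)));
Scan left-to-right; a leaf is any maximal label run not followed by '(':
  pos 2: leaf 'B' → count = 1
  pos 4: leaf 'Q' → count = 2
  pos 6: leaf 'X' → count = 3
  pos 11: leaf 'Y' → count = 4
  pos 13: leaf 'K' → count = 5
  pos 16: leaf 'M' → count = 6
  pos 19: leaf 'F' → count = 7
  pos 21: leaf 'T' → count = 8
  pos 23: leaf 'H' → count = 9
  pos 25: leaf 'U' → count = 10
  pos 29: leaf 'J' → count = 11
  pos 31: leaf 'G' → count = 12
Total leaves: 12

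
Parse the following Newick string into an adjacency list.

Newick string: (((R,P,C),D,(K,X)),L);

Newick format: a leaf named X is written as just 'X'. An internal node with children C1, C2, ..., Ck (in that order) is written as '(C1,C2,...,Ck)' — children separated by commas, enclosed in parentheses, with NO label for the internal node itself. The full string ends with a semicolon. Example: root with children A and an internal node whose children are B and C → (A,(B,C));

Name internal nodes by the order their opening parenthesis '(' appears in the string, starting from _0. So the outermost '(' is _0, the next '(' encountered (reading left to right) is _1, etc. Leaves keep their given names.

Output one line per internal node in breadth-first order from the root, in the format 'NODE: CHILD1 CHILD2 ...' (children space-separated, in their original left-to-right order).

Input: (((R,P,C),D,(K,X)),L);
Scanning left-to-right, naming '(' by encounter order:
  pos 0: '(' -> open internal node _0 (depth 1)
  pos 1: '(' -> open internal node _1 (depth 2)
  pos 2: '(' -> open internal node _2 (depth 3)
  pos 8: ')' -> close internal node _2 (now at depth 2)
  pos 12: '(' -> open internal node _3 (depth 3)
  pos 16: ')' -> close internal node _3 (now at depth 2)
  pos 17: ')' -> close internal node _1 (now at depth 1)
  pos 20: ')' -> close internal node _0 (now at depth 0)
Total internal nodes: 4
BFS adjacency from root:
  _0: _1 L
  _1: _2 D _3
  _2: R P C
  _3: K X

Answer: _0: _1 L
_1: _2 D _3
_2: R P C
_3: K X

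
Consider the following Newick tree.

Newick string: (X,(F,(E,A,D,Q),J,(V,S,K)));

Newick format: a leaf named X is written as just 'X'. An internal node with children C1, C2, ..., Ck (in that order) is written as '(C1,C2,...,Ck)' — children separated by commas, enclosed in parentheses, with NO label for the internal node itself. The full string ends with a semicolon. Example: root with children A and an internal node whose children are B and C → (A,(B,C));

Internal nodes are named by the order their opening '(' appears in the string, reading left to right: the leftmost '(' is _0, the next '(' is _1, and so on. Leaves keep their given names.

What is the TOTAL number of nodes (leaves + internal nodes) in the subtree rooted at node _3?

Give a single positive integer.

Answer: 4

Derivation:
Newick: (X,(F,(E,A,D,Q),J,(V,S,K)));
Locate _3: it is the '(' at position 18 (the 4th '(' reading left to right).
Query: subtree rooted at _3
_3: subtree_size = 1 + 3
  V: subtree_size = 1 + 0
  S: subtree_size = 1 + 0
  K: subtree_size = 1 + 0
Total subtree size of _3: 4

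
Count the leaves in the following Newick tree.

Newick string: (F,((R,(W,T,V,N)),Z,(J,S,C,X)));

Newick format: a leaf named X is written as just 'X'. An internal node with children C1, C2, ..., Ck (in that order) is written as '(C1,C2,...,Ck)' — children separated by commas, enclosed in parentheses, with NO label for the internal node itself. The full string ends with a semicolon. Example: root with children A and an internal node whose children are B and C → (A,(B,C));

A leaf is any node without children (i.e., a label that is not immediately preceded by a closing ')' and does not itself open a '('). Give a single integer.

Newick: (F,((R,(W,T,V,N)),Z,(J,S,C,X)));
Scan left-to-right; a leaf is any maximal label run not followed by '(':
  pos 1: leaf 'F' → count = 1
  pos 5: leaf 'R' → count = 2
  pos 8: leaf 'W' → count = 3
  pos 10: leaf 'T' → count = 4
  pos 12: leaf 'V' → count = 5
  pos 14: leaf 'N' → count = 6
  pos 18: leaf 'Z' → count = 7
  pos 21: leaf 'J' → count = 8
  pos 23: leaf 'S' → count = 9
  pos 25: leaf 'C' → count = 10
  pos 27: leaf 'X' → count = 11
Total leaves: 11

Answer: 11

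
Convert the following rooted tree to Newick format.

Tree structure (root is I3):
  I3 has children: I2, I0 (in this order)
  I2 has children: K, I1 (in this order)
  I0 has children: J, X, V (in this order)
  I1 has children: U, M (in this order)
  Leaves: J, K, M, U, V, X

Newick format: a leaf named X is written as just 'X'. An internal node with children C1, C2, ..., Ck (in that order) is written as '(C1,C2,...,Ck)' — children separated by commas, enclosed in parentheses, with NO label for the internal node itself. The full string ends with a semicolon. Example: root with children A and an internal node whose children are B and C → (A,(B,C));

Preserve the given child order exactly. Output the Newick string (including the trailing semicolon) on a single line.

internal I3 with children ['I2', 'I0']
  internal I2 with children ['K', 'I1']
    leaf 'K' → 'K'
    internal I1 with children ['U', 'M']
      leaf 'U' → 'U'
      leaf 'M' → 'M'
    → '(U,M)'
  → '(K,(U,M))'
  internal I0 with children ['J', 'X', 'V']
    leaf 'J' → 'J'
    leaf 'X' → 'X'
    leaf 'V' → 'V'
  → '(J,X,V)'
→ '((K,(U,M)),(J,X,V))'
Final: ((K,(U,M)),(J,X,V));

Answer: ((K,(U,M)),(J,X,V));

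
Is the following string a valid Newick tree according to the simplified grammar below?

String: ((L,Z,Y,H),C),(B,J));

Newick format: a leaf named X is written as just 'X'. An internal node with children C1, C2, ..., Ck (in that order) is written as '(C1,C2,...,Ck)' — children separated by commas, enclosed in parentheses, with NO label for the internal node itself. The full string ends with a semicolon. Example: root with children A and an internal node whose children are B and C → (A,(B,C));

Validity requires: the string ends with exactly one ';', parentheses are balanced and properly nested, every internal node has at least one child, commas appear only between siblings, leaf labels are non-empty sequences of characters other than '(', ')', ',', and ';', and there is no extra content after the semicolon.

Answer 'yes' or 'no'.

Input: ((L,Z,Y,H),C),(B,J));
Paren balance: 3 '(' vs 4 ')' MISMATCH
Ends with single ';': True
Full parse: FAILS (extra content after tree at pos 13)
Valid: False

Answer: no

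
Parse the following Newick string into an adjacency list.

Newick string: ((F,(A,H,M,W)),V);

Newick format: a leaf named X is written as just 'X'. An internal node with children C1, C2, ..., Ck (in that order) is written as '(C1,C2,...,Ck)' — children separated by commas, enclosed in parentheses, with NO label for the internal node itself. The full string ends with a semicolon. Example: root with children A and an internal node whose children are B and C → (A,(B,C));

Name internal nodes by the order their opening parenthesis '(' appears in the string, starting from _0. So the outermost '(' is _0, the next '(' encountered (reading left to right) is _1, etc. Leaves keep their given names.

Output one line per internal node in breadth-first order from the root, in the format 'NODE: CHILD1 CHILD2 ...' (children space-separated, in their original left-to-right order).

Answer: _0: _1 V
_1: F _2
_2: A H M W

Derivation:
Input: ((F,(A,H,M,W)),V);
Scanning left-to-right, naming '(' by encounter order:
  pos 0: '(' -> open internal node _0 (depth 1)
  pos 1: '(' -> open internal node _1 (depth 2)
  pos 4: '(' -> open internal node _2 (depth 3)
  pos 12: ')' -> close internal node _2 (now at depth 2)
  pos 13: ')' -> close internal node _1 (now at depth 1)
  pos 16: ')' -> close internal node _0 (now at depth 0)
Total internal nodes: 3
BFS adjacency from root:
  _0: _1 V
  _1: F _2
  _2: A H M W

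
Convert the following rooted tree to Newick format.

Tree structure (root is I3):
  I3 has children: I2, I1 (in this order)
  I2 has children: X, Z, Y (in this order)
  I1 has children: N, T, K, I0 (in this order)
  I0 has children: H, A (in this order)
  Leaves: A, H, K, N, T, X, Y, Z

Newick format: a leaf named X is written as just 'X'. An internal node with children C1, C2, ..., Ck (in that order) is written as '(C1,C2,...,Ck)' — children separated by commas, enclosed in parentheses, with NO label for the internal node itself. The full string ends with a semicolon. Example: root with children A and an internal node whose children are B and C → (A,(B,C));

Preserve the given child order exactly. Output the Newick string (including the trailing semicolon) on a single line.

Answer: ((X,Z,Y),(N,T,K,(H,A)));

Derivation:
internal I3 with children ['I2', 'I1']
  internal I2 with children ['X', 'Z', 'Y']
    leaf 'X' → 'X'
    leaf 'Z' → 'Z'
    leaf 'Y' → 'Y'
  → '(X,Z,Y)'
  internal I1 with children ['N', 'T', 'K', 'I0']
    leaf 'N' → 'N'
    leaf 'T' → 'T'
    leaf 'K' → 'K'
    internal I0 with children ['H', 'A']
      leaf 'H' → 'H'
      leaf 'A' → 'A'
    → '(H,A)'
  → '(N,T,K,(H,A))'
→ '((X,Z,Y),(N,T,K,(H,A)))'
Final: ((X,Z,Y),(N,T,K,(H,A)));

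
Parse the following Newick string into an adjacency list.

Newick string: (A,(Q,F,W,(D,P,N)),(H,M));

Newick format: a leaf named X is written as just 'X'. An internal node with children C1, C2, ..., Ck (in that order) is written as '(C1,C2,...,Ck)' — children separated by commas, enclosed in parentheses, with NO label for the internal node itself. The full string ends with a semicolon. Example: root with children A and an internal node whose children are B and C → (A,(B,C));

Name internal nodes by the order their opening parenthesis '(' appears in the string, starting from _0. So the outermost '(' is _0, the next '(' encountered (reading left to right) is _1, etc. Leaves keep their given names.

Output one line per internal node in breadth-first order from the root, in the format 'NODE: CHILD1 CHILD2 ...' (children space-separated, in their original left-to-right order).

Input: (A,(Q,F,W,(D,P,N)),(H,M));
Scanning left-to-right, naming '(' by encounter order:
  pos 0: '(' -> open internal node _0 (depth 1)
  pos 3: '(' -> open internal node _1 (depth 2)
  pos 10: '(' -> open internal node _2 (depth 3)
  pos 16: ')' -> close internal node _2 (now at depth 2)
  pos 17: ')' -> close internal node _1 (now at depth 1)
  pos 19: '(' -> open internal node _3 (depth 2)
  pos 23: ')' -> close internal node _3 (now at depth 1)
  pos 24: ')' -> close internal node _0 (now at depth 0)
Total internal nodes: 4
BFS adjacency from root:
  _0: A _1 _3
  _1: Q F W _2
  _3: H M
  _2: D P N

Answer: _0: A _1 _3
_1: Q F W _2
_3: H M
_2: D P N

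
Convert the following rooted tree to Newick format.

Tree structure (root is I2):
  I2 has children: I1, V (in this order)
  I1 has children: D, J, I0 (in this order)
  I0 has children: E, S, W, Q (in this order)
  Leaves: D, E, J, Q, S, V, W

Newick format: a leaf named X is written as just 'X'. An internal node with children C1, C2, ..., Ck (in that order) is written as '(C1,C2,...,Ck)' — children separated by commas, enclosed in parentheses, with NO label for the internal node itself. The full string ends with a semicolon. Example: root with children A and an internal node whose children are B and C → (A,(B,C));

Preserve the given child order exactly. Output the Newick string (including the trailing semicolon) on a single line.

Answer: ((D,J,(E,S,W,Q)),V);

Derivation:
internal I2 with children ['I1', 'V']
  internal I1 with children ['D', 'J', 'I0']
    leaf 'D' → 'D'
    leaf 'J' → 'J'
    internal I0 with children ['E', 'S', 'W', 'Q']
      leaf 'E' → 'E'
      leaf 'S' → 'S'
      leaf 'W' → 'W'
      leaf 'Q' → 'Q'
    → '(E,S,W,Q)'
  → '(D,J,(E,S,W,Q))'
  leaf 'V' → 'V'
→ '((D,J,(E,S,W,Q)),V)'
Final: ((D,J,(E,S,W,Q)),V);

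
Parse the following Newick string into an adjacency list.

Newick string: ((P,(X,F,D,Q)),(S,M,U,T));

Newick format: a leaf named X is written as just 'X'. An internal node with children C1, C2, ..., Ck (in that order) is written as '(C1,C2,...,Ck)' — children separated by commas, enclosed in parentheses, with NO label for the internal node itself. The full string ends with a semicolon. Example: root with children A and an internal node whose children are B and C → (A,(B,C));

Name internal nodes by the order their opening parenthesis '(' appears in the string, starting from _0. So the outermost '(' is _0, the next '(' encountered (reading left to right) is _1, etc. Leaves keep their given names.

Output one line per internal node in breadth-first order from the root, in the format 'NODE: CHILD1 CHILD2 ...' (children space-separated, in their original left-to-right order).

Input: ((P,(X,F,D,Q)),(S,M,U,T));
Scanning left-to-right, naming '(' by encounter order:
  pos 0: '(' -> open internal node _0 (depth 1)
  pos 1: '(' -> open internal node _1 (depth 2)
  pos 4: '(' -> open internal node _2 (depth 3)
  pos 12: ')' -> close internal node _2 (now at depth 2)
  pos 13: ')' -> close internal node _1 (now at depth 1)
  pos 15: '(' -> open internal node _3 (depth 2)
  pos 23: ')' -> close internal node _3 (now at depth 1)
  pos 24: ')' -> close internal node _0 (now at depth 0)
Total internal nodes: 4
BFS adjacency from root:
  _0: _1 _3
  _1: P _2
  _3: S M U T
  _2: X F D Q

Answer: _0: _1 _3
_1: P _2
_3: S M U T
_2: X F D Q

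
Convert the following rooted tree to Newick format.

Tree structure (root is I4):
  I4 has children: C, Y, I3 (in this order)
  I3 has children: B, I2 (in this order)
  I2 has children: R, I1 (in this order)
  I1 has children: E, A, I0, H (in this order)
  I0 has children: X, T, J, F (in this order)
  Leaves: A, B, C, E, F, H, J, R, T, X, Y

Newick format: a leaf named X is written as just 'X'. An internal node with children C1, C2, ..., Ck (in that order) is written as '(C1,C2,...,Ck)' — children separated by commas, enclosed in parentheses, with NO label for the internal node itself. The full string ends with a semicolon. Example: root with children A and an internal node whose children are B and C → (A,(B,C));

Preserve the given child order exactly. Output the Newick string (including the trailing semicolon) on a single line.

internal I4 with children ['C', 'Y', 'I3']
  leaf 'C' → 'C'
  leaf 'Y' → 'Y'
  internal I3 with children ['B', 'I2']
    leaf 'B' → 'B'
    internal I2 with children ['R', 'I1']
      leaf 'R' → 'R'
      internal I1 with children ['E', 'A', 'I0', 'H']
        leaf 'E' → 'E'
        leaf 'A' → 'A'
        internal I0 with children ['X', 'T', 'J', 'F']
          leaf 'X' → 'X'
          leaf 'T' → 'T'
          leaf 'J' → 'J'
          leaf 'F' → 'F'
        → '(X,T,J,F)'
        leaf 'H' → 'H'
      → '(E,A,(X,T,J,F),H)'
    → '(R,(E,A,(X,T,J,F),H))'
  → '(B,(R,(E,A,(X,T,J,F),H)))'
→ '(C,Y,(B,(R,(E,A,(X,T,J,F),H))))'
Final: (C,Y,(B,(R,(E,A,(X,T,J,F),H))));

Answer: (C,Y,(B,(R,(E,A,(X,T,J,F),H))));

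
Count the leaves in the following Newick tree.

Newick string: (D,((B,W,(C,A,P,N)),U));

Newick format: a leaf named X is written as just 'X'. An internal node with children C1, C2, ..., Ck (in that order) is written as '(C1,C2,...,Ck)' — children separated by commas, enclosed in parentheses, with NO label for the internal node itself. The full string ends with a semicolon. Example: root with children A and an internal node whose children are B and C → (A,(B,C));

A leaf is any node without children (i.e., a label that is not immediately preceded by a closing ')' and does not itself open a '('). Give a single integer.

Newick: (D,((B,W,(C,A,P,N)),U));
Scan left-to-right; a leaf is any maximal label run not followed by '(':
  pos 1: leaf 'D' → count = 1
  pos 5: leaf 'B' → count = 2
  pos 7: leaf 'W' → count = 3
  pos 10: leaf 'C' → count = 4
  pos 12: leaf 'A' → count = 5
  pos 14: leaf 'P' → count = 6
  pos 16: leaf 'N' → count = 7
  pos 20: leaf 'U' → count = 8
Total leaves: 8

Answer: 8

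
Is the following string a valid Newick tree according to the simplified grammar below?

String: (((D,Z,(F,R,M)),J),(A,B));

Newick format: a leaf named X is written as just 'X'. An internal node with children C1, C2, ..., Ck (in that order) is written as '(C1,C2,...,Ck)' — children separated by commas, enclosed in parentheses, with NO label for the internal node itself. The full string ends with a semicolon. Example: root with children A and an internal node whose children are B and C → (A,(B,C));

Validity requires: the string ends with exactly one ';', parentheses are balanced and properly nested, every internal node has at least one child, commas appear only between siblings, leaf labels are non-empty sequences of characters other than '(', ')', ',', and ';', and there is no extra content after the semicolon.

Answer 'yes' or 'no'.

Answer: yes

Derivation:
Input: (((D,Z,(F,R,M)),J),(A,B));
Paren balance: 5 '(' vs 5 ')' OK
Ends with single ';': True
Full parse: OK
Valid: True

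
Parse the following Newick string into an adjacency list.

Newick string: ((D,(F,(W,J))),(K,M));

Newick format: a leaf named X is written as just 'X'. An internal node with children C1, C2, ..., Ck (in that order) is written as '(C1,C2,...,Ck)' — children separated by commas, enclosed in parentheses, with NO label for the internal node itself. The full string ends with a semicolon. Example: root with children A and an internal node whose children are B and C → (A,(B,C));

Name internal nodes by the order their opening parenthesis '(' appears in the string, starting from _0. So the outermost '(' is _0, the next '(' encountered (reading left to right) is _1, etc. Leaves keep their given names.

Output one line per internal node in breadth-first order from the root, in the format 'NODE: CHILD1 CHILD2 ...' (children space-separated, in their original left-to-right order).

Answer: _0: _1 _4
_1: D _2
_4: K M
_2: F _3
_3: W J

Derivation:
Input: ((D,(F,(W,J))),(K,M));
Scanning left-to-right, naming '(' by encounter order:
  pos 0: '(' -> open internal node _0 (depth 1)
  pos 1: '(' -> open internal node _1 (depth 2)
  pos 4: '(' -> open internal node _2 (depth 3)
  pos 7: '(' -> open internal node _3 (depth 4)
  pos 11: ')' -> close internal node _3 (now at depth 3)
  pos 12: ')' -> close internal node _2 (now at depth 2)
  pos 13: ')' -> close internal node _1 (now at depth 1)
  pos 15: '(' -> open internal node _4 (depth 2)
  pos 19: ')' -> close internal node _4 (now at depth 1)
  pos 20: ')' -> close internal node _0 (now at depth 0)
Total internal nodes: 5
BFS adjacency from root:
  _0: _1 _4
  _1: D _2
  _4: K M
  _2: F _3
  _3: W J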